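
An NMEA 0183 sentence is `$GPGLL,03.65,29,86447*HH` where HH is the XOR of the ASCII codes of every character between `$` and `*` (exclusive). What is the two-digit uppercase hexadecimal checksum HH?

60

XOR the ASCII codes of the payload characters:
  'G' = 0x47 → acc = 0x47
  'P' = 0x50 → acc = 0x17
  'G' = 0x47 → acc = 0x50
  'L' = 0x4C → acc = 0x1C
  'L' = 0x4C → acc = 0x50
  ',' = 0x2C → acc = 0x7C
  '0' = 0x30 → acc = 0x4C
  '3' = 0x33 → acc = 0x7F
  '.' = 0x2E → acc = 0x51
  '6' = 0x36 → acc = 0x67
  '5' = 0x35 → acc = 0x52
  ',' = 0x2C → acc = 0x7E
  '2' = 0x32 → acc = 0x4C
  '9' = 0x39 → acc = 0x75
  ',' = 0x2C → acc = 0x59
  '8' = 0x38 → acc = 0x61
  '6' = 0x36 → acc = 0x57
  '4' = 0x34 → acc = 0x63
  '4' = 0x34 → acc = 0x57
  '7' = 0x37 → acc = 0x60
Checksum = 0x60.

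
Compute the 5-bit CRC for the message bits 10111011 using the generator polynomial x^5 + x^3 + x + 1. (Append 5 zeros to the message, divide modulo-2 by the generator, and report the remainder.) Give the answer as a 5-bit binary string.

00110

Append 5 zeros: 1011101100000. Divide by 101011 (XOR where the leading bit is 1):
  pos 0: 101110 XOR 101011 = 000101
  pos 3: 101110 XOR 101011 = 000101
  pos 6: 101000 XOR 101011 = 000011
Remainder (last 5 bits) = 00110. This is the CRC / FCS.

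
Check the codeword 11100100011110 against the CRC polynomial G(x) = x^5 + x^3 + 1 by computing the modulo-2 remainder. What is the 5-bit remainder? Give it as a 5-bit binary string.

Modulo-2 division of 11100100011110 by 101001:
  pos 0: 111001 XOR 101001 = 010000
  pos 1: 100000 XOR 101001 = 001001
  pos 3: 100100 XOR 101001 = 001101
  pos 5: 110111 XOR 101001 = 011110
  pos 6: 111101 XOR 101001 = 010100
  pos 7: 101001 XOR 101001 = 000000
Remainder = 00000 (zero — the frame passes the CRC check).

00000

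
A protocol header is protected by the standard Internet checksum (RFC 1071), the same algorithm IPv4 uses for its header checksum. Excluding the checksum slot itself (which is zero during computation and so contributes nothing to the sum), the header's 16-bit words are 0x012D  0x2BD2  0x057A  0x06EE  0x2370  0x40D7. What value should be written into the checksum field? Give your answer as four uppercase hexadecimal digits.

6251

One's-complement addition (fold any carry out of bit 15 back into bit 0):
  0x012D + 0x2BD2 = 0x02CFF
  0x2CFF + 0x057A = 0x03279
  0x3279 + 0x06EE = 0x03967
  0x3967 + 0x2370 = 0x05CD7
  0x5CD7 + 0x40D7 = 0x09DAE
One's-complement sum = 0x9DAE.
Checksum = ~0x9DAE & 0xFFFF = 0x6251.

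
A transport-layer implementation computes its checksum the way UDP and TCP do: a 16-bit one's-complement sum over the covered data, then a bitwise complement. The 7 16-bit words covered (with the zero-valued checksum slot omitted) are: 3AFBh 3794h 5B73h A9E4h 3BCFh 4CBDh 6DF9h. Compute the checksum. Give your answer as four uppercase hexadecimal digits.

9192

One's-complement addition (fold any carry out of bit 15 back into bit 0):
  0x3AFB + 0x3794 = 0x0728F
  0x728F + 0x5B73 = 0x0CE02
  0xCE02 + 0xA9E4 = 0x177E6 → wrap carry → 0x77E7
  0x77E7 + 0x3BCF = 0x0B3B6
  0xB3B6 + 0x4CBD = 0x10073 → wrap carry → 0x0074
  0x0074 + 0x6DF9 = 0x06E6D
One's-complement sum = 0x6E6D.
Checksum = ~0x6E6D & 0xFFFF = 0x9192.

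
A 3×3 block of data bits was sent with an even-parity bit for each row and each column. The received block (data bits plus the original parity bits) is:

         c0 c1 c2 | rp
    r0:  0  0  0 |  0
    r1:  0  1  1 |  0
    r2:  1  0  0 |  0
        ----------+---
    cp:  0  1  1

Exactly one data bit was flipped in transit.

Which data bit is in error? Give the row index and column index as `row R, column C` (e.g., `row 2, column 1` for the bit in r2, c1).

row 2, column 0

Recompute each row's even parity and compare to rp:
  r0: data parity 0, sent rp 0 → ok
  r1: data parity 0, sent rp 0 → ok
  r2: data parity 1, sent rp 0 → mismatch
Recompute each column's even parity and compare to cp:
  c0: data parity 1, sent cp 0 → mismatch
  c1: data parity 1, sent cp 1 → ok
  c2: data parity 1, sent cp 1 → ok
Exactly one row (r2) and one column (c0) fail → the flipped bit is at their intersection.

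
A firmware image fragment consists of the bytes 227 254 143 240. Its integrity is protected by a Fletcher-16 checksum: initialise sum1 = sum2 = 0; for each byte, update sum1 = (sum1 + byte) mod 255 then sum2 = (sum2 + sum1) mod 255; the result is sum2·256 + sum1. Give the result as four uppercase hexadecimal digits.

9C63

Running sums (mod 255):
  after byte 0 (227): sum1=227, sum2=227
  after byte 1 (254): sum1=226, sum2=198
  after byte 2 (143): sum1=114, sum2=57
  after byte 3 (240): sum1=99, sum2=156
Checksum = sum2·256 + sum1 = 156·256 + 99 = 40035 = 0x9C63.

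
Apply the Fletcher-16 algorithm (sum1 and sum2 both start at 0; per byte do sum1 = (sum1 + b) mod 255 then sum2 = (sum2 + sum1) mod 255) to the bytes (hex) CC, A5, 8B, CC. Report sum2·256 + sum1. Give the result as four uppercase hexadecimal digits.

08CA

Running sums (mod 255):
  after byte 0 (CC): sum1=204, sum2=204
  after byte 1 (A5): sum1=114, sum2=63
  after byte 2 (8B): sum1=253, sum2=61
  after byte 3 (CC): sum1=202, sum2=8
Checksum = sum2·256 + sum1 = 8·256 + 202 = 2250 = 0x08CA.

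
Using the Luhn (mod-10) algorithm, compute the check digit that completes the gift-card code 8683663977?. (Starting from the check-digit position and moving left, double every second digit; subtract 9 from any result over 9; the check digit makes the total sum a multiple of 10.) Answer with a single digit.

Partial digits right→left: 7 7 9 3 6 6 3 8 6 8
Double every second digit counting from the check-digit position (so the 1st, 3rd, 5th, ... of the partial from the right).
  doubled (with −9 where >9): 5 9 3 6 3 → sum 26
  kept as-is: 7 3 6 8 8 → sum 32
Total = 26 + 32 = 58.
Check digit = (10 − (58 mod 10)) mod 10 = 2.

2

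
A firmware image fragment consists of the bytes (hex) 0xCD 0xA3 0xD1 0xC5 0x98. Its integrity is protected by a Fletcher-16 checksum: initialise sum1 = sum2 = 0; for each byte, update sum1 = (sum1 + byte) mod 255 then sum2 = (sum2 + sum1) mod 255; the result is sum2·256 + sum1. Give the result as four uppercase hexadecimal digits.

Running sums (mod 255):
  after byte 0 (0xCD): sum1=205, sum2=205
  after byte 1 (0xA3): sum1=113, sum2=63
  after byte 2 (0xD1): sum1=67, sum2=130
  after byte 3 (0xC5): sum1=9, sum2=139
  after byte 4 (0x98): sum1=161, sum2=45
Checksum = sum2·256 + sum1 = 45·256 + 161 = 11681 = 0x2DA1.

2DA1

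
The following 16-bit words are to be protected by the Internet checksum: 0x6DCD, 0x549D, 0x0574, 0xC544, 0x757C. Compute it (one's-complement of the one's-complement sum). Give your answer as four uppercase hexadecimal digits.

One's-complement addition (fold any carry out of bit 15 back into bit 0):
  0x6DCD + 0x549D = 0x0C26A
  0xC26A + 0x0574 = 0x0C7DE
  0xC7DE + 0xC544 = 0x18D22 → wrap carry → 0x8D23
  0x8D23 + 0x757C = 0x1029F → wrap carry → 0x02A0
One's-complement sum = 0x02A0.
Checksum = ~0x02A0 & 0xFFFF = 0xFD5F.

FD5F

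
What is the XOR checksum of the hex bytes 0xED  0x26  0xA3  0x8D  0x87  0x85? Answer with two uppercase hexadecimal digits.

XOR the bytes together:
  start with 0xED
  0xED ⊕ 0x26 = 0xCB
  0xCB ⊕ 0xA3 = 0x68
  0x68 ⊕ 0x8D = 0xE5
  0xE5 ⊕ 0x87 = 0x62
  0x62 ⊕ 0x85 = 0xE7

E7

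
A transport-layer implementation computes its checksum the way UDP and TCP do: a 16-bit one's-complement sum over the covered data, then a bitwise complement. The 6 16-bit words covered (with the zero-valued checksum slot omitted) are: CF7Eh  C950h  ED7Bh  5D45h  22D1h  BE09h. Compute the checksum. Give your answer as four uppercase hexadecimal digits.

3B94

One's-complement addition (fold any carry out of bit 15 back into bit 0):
  0xCF7E + 0xC950 = 0x198CE → wrap carry → 0x98CF
  0x98CF + 0xED7B = 0x1864A → wrap carry → 0x864B
  0x864B + 0x5D45 = 0x0E390
  0xE390 + 0x22D1 = 0x10661 → wrap carry → 0x0662
  0x0662 + 0xBE09 = 0x0C46B
One's-complement sum = 0xC46B.
Checksum = ~0xC46B & 0xFFFF = 0x3B94.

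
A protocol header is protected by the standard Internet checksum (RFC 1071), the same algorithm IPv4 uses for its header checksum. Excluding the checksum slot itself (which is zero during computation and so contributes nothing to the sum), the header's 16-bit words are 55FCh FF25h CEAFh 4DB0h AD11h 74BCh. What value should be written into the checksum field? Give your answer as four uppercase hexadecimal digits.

One's-complement addition (fold any carry out of bit 15 back into bit 0):
  0x55FC + 0xFF25 = 0x15521 → wrap carry → 0x5522
  0x5522 + 0xCEAF = 0x123D1 → wrap carry → 0x23D2
  0x23D2 + 0x4DB0 = 0x07182
  0x7182 + 0xAD11 = 0x11E93 → wrap carry → 0x1E94
  0x1E94 + 0x74BC = 0x09350
One's-complement sum = 0x9350.
Checksum = ~0x9350 & 0xFFFF = 0x6CAF.

6CAF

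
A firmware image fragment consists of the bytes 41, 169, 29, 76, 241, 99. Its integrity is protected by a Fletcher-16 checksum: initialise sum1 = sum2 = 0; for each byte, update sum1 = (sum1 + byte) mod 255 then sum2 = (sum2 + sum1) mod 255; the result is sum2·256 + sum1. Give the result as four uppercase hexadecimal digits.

E791

Running sums (mod 255):
  after byte 0 (41): sum1=41, sum2=41
  after byte 1 (169): sum1=210, sum2=251
  after byte 2 (29): sum1=239, sum2=235
  after byte 3 (76): sum1=60, sum2=40
  after byte 4 (241): sum1=46, sum2=86
  after byte 5 (99): sum1=145, sum2=231
Checksum = sum2·256 + sum1 = 231·256 + 145 = 59281 = 0xE791.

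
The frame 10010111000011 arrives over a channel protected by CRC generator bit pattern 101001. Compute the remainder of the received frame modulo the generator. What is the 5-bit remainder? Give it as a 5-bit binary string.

00000

Modulo-2 division of 10010111000011 by 101001:
  pos 0: 100101 XOR 101001 = 001100
  pos 2: 110011 XOR 101001 = 011010
  pos 3: 110100 XOR 101001 = 011101
  pos 4: 111010 XOR 101001 = 010011
  pos 5: 100110 XOR 101001 = 001111
  pos 7: 111101 XOR 101001 = 010100
  pos 8: 101001 XOR 101001 = 000000
Remainder = 00000 (zero — the frame passes the CRC check).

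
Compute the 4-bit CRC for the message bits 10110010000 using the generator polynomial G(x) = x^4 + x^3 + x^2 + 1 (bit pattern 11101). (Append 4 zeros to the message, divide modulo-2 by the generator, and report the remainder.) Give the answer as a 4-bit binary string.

Append 4 zeros: 101100100000000. Divide by 11101 (XOR where the leading bit is 1):
  pos 0: 10110 XOR 11101 = 01011
  pos 1: 10110 XOR 11101 = 01011
  pos 2: 10111 XOR 11101 = 01010
  pos 3: 10100 XOR 11101 = 01001
  pos 4: 10010 XOR 11101 = 01111
  pos 5: 11110 XOR 11101 = 00011
  pos 8: 11000 XOR 11101 = 00101
  pos 10: 10100 XOR 11101 = 01001
Remainder (last 4 bits) = 1001. This is the CRC / FCS.

1001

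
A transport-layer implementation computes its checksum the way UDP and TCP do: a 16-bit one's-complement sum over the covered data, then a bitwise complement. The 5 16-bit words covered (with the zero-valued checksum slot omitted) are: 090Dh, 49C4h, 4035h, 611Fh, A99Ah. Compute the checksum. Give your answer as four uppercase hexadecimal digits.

One's-complement addition (fold any carry out of bit 15 back into bit 0):
  0x090D + 0x49C4 = 0x052D1
  0x52D1 + 0x4035 = 0x09306
  0x9306 + 0x611F = 0x0F425
  0xF425 + 0xA99A = 0x19DBF → wrap carry → 0x9DC0
One's-complement sum = 0x9DC0.
Checksum = ~0x9DC0 & 0xFFFF = 0x623F.

623F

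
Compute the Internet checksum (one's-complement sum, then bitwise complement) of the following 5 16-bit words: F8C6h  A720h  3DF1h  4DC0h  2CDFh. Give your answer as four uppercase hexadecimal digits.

A787

One's-complement addition (fold any carry out of bit 15 back into bit 0):
  0xF8C6 + 0xA720 = 0x19FE6 → wrap carry → 0x9FE7
  0x9FE7 + 0x3DF1 = 0x0DDD8
  0xDDD8 + 0x4DC0 = 0x12B98 → wrap carry → 0x2B99
  0x2B99 + 0x2CDF = 0x05878
One's-complement sum = 0x5878.
Checksum = ~0x5878 & 0xFFFF = 0xA787.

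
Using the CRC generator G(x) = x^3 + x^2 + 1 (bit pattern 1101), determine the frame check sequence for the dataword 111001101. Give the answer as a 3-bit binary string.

110

Append 3 zeros: 111001101000. Divide by 1101 (XOR where the leading bit is 1):
  pos 0: 1110 XOR 1101 = 0011
  pos 2: 1101 XOR 1101 = 0000
  pos 6: 1010 XOR 1101 = 0111
  pos 7: 1110 XOR 1101 = 0011
Remainder (last 3 bits) = 110. This is the CRC / FCS.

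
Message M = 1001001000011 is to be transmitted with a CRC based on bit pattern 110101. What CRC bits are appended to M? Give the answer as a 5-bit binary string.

11010

Append 5 zeros: 100100100001100000. Divide by 110101 (XOR where the leading bit is 1):
  pos 0: 100100 XOR 110101 = 010001
  pos 1: 100011 XOR 110101 = 010110
  pos 2: 101100 XOR 110101 = 011001
  pos 3: 110010 XOR 110101 = 000111
  pos 6: 111001 XOR 110101 = 001100
  pos 8: 110010 XOR 110101 = 000111
  pos 11: 111000 XOR 110101 = 001101
Remainder (last 5 bits) = 11010. This is the CRC / FCS.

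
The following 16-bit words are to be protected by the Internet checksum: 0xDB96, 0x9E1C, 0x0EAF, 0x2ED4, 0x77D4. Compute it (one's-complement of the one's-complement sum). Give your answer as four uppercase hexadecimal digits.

One's-complement addition (fold any carry out of bit 15 back into bit 0):
  0xDB96 + 0x9E1C = 0x179B2 → wrap carry → 0x79B3
  0x79B3 + 0x0EAF = 0x08862
  0x8862 + 0x2ED4 = 0x0B736
  0xB736 + 0x77D4 = 0x12F0A → wrap carry → 0x2F0B
One's-complement sum = 0x2F0B.
Checksum = ~0x2F0B & 0xFFFF = 0xD0F4.

D0F4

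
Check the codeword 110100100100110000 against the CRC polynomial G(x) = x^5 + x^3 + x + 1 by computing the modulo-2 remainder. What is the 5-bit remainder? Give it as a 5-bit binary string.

01011

Modulo-2 division of 110100100100110000 by 101011:
  pos 0: 110100 XOR 101011 = 011111
  pos 1: 111111 XOR 101011 = 010100
  pos 2: 101000 XOR 101011 = 000011
  pos 6: 110100 XOR 101011 = 011111
  pos 7: 111111 XOR 101011 = 010100
  pos 8: 101001 XOR 101011 = 000010
  pos 12: 100000 XOR 101011 = 001011
Remainder = 01011 (nonzero — an error is detected).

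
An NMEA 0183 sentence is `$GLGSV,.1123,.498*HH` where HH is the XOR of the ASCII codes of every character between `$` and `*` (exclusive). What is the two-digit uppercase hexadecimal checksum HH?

7D

XOR the ASCII codes of the payload characters:
  'G' = 0x47 → acc = 0x47
  'L' = 0x4C → acc = 0x0B
  'G' = 0x47 → acc = 0x4C
  'S' = 0x53 → acc = 0x1F
  'V' = 0x56 → acc = 0x49
  ',' = 0x2C → acc = 0x65
  '.' = 0x2E → acc = 0x4B
  '1' = 0x31 → acc = 0x7A
  '1' = 0x31 → acc = 0x4B
  '2' = 0x32 → acc = 0x79
  '3' = 0x33 → acc = 0x4A
  ',' = 0x2C → acc = 0x66
  '.' = 0x2E → acc = 0x48
  '4' = 0x34 → acc = 0x7C
  '9' = 0x39 → acc = 0x45
  '8' = 0x38 → acc = 0x7D
Checksum = 0x7D.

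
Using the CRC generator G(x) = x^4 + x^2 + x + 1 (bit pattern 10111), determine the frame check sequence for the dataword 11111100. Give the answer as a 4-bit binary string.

0011

Append 4 zeros: 111111000000. Divide by 10111 (XOR where the leading bit is 1):
  pos 0: 11111 XOR 10111 = 01000
  pos 1: 10001 XOR 10111 = 00110
  pos 3: 11000 XOR 10111 = 01111
  pos 4: 11110 XOR 10111 = 01001
  pos 5: 10010 XOR 10111 = 00101
  pos 7: 10100 XOR 10111 = 00011
Remainder (last 4 bits) = 0011. This is the CRC / FCS.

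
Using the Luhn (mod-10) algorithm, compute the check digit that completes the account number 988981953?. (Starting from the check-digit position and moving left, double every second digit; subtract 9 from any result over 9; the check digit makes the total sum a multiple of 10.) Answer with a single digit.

9

Partial digits right→left: 3 5 9 1 8 9 8 8 9
Double every second digit counting from the check-digit position (so the 1st, 3rd, 5th, ... of the partial from the right).
  doubled (with −9 where >9): 6 9 7 7 9 → sum 38
  kept as-is: 5 1 9 8 → sum 23
Total = 38 + 23 = 61.
Check digit = (10 − (61 mod 10)) mod 10 = 9.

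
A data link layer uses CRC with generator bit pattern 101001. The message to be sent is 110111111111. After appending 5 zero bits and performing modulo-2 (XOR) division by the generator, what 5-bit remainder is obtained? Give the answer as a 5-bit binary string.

01100

Append 5 zeros: 11011111111100000. Divide by 101001 (XOR where the leading bit is 1):
  pos 0: 110111 XOR 101001 = 011110
  pos 1: 111101 XOR 101001 = 010100
  pos 2: 101001 XOR 101001 = 000000
  pos 8: 111100 XOR 101001 = 010101
  pos 9: 101010 XOR 101001 = 000011
Remainder (last 5 bits) = 01100. This is the CRC / FCS.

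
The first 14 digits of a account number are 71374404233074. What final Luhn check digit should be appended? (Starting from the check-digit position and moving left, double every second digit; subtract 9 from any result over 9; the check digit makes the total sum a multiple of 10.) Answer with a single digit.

7

Partial digits right→left: 4 7 0 3 3 2 4 0 4 4 7 3 1 7
Double every second digit counting from the check-digit position (so the 1st, 3rd, 5th, ... of the partial from the right).
  doubled (with −9 where >9): 8 0 6 8 8 5 2 → sum 37
  kept as-is: 7 3 2 0 4 3 7 → sum 26
Total = 37 + 26 = 63.
Check digit = (10 − (63 mod 10)) mod 10 = 7.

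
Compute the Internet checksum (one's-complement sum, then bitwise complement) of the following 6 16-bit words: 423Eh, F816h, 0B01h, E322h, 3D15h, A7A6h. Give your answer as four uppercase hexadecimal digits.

F2CA

One's-complement addition (fold any carry out of bit 15 back into bit 0):
  0x423E + 0xF816 = 0x13A54 → wrap carry → 0x3A55
  0x3A55 + 0x0B01 = 0x04556
  0x4556 + 0xE322 = 0x12878 → wrap carry → 0x2879
  0x2879 + 0x3D15 = 0x0658E
  0x658E + 0xA7A6 = 0x10D34 → wrap carry → 0x0D35
One's-complement sum = 0x0D35.
Checksum = ~0x0D35 & 0xFFFF = 0xF2CA.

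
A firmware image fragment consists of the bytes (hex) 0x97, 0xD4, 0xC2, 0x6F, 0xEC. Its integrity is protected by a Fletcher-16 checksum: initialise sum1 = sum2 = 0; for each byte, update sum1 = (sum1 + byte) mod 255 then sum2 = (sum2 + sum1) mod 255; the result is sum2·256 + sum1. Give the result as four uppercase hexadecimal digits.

Running sums (mod 255):
  after byte 0 (0x97): sum1=151, sum2=151
  after byte 1 (0xD4): sum1=108, sum2=4
  after byte 2 (0xC2): sum1=47, sum2=51
  after byte 3 (0x6F): sum1=158, sum2=209
  after byte 4 (0xEC): sum1=139, sum2=93
Checksum = sum2·256 + sum1 = 93·256 + 139 = 23947 = 0x5D8B.

5D8B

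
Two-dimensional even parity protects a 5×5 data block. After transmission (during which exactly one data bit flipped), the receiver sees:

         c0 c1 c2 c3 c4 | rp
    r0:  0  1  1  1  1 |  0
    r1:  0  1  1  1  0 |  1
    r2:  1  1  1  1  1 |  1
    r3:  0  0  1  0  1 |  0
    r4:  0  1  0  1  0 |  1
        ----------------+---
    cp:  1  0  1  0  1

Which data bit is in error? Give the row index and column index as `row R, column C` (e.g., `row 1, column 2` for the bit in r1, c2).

row 4, column 2

Recompute each row's even parity and compare to rp:
  r0: data parity 0, sent rp 0 → ok
  r1: data parity 1, sent rp 1 → ok
  r2: data parity 1, sent rp 1 → ok
  r3: data parity 0, sent rp 0 → ok
  r4: data parity 0, sent rp 1 → mismatch
Recompute each column's even parity and compare to cp:
  c0: data parity 1, sent cp 1 → ok
  c1: data parity 0, sent cp 0 → ok
  c2: data parity 0, sent cp 1 → mismatch
  c3: data parity 0, sent cp 0 → ok
  c4: data parity 1, sent cp 1 → ok
Exactly one row (r4) and one column (c2) fail → the flipped bit is at their intersection.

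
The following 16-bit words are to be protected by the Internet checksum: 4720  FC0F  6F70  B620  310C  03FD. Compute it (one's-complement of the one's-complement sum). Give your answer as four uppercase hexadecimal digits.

6235

One's-complement addition (fold any carry out of bit 15 back into bit 0):
  0x4720 + 0xFC0F = 0x1432F → wrap carry → 0x4330
  0x4330 + 0x6F70 = 0x0B2A0
  0xB2A0 + 0xB620 = 0x168C0 → wrap carry → 0x68C1
  0x68C1 + 0x310C = 0x099CD
  0x99CD + 0x03FD = 0x09DCA
One's-complement sum = 0x9DCA.
Checksum = ~0x9DCA & 0xFFFF = 0x6235.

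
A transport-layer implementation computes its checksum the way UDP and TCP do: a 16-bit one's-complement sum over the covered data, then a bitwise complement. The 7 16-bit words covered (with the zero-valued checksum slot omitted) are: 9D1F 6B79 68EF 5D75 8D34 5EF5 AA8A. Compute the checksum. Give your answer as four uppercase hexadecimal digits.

One's-complement addition (fold any carry out of bit 15 back into bit 0):
  0x9D1F + 0x6B79 = 0x10898 → wrap carry → 0x0899
  0x0899 + 0x68EF = 0x07188
  0x7188 + 0x5D75 = 0x0CEFD
  0xCEFD + 0x8D34 = 0x15C31 → wrap carry → 0x5C32
  0x5C32 + 0x5EF5 = 0x0BB27
  0xBB27 + 0xAA8A = 0x165B1 → wrap carry → 0x65B2
One's-complement sum = 0x65B2.
Checksum = ~0x65B2 & 0xFFFF = 0x9A4D.

9A4D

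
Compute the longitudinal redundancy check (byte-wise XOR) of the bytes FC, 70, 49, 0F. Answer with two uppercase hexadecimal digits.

XOR the bytes together:
  start with 0xFC
  0xFC ⊕ 0x70 = 0x8C
  0x8C ⊕ 0x49 = 0xC5
  0xC5 ⊕ 0x0F = 0xCA

CA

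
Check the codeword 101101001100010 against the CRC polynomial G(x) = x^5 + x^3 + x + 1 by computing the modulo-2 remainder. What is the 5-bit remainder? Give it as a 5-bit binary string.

00001

Modulo-2 division of 101101001100010 by 101011:
  pos 0: 101101 XOR 101011 = 000110
  pos 3: 110001 XOR 101011 = 011010
  pos 4: 110101 XOR 101011 = 011110
  pos 5: 111100 XOR 101011 = 010111
  pos 6: 101110 XOR 101011 = 000101
  pos 9: 101010 XOR 101011 = 000001
Remainder = 00001 (nonzero — an error is detected).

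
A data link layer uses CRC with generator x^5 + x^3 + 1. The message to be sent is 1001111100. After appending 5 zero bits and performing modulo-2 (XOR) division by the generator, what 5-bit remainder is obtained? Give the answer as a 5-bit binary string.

10101

Append 5 zeros: 100111110000000. Divide by 101001 (XOR where the leading bit is 1):
  pos 0: 100111 XOR 101001 = 001110
  pos 2: 111011 XOR 101001 = 010010
  pos 3: 100100 XOR 101001 = 001101
  pos 5: 110100 XOR 101001 = 011101
  pos 6: 111010 XOR 101001 = 010011
  pos 7: 100110 XOR 101001 = 001111
  pos 9: 111100 XOR 101001 = 010101
Remainder (last 5 bits) = 10101. This is the CRC / FCS.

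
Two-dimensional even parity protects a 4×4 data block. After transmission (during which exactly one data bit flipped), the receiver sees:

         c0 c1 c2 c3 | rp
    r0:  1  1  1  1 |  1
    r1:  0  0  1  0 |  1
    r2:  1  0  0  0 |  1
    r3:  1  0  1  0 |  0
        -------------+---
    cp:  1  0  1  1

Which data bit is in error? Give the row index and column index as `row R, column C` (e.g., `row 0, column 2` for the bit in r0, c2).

Recompute each row's even parity and compare to rp:
  r0: data parity 0, sent rp 1 → mismatch
  r1: data parity 1, sent rp 1 → ok
  r2: data parity 1, sent rp 1 → ok
  r3: data parity 0, sent rp 0 → ok
Recompute each column's even parity and compare to cp:
  c0: data parity 1, sent cp 1 → ok
  c1: data parity 1, sent cp 0 → mismatch
  c2: data parity 1, sent cp 1 → ok
  c3: data parity 1, sent cp 1 → ok
Exactly one row (r0) and one column (c1) fail → the flipped bit is at their intersection.

row 0, column 1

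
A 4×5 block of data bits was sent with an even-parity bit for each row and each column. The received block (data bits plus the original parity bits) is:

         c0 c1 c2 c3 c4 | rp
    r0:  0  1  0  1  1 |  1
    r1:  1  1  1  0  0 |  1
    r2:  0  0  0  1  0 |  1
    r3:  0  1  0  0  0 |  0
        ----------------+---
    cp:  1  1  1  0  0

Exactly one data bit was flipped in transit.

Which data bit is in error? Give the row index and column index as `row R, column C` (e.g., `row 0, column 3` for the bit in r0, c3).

row 3, column 4

Recompute each row's even parity and compare to rp:
  r0: data parity 1, sent rp 1 → ok
  r1: data parity 1, sent rp 1 → ok
  r2: data parity 1, sent rp 1 → ok
  r3: data parity 1, sent rp 0 → mismatch
Recompute each column's even parity and compare to cp:
  c0: data parity 1, sent cp 1 → ok
  c1: data parity 1, sent cp 1 → ok
  c2: data parity 1, sent cp 1 → ok
  c3: data parity 0, sent cp 0 → ok
  c4: data parity 1, sent cp 0 → mismatch
Exactly one row (r3) and one column (c4) fail → the flipped bit is at their intersection.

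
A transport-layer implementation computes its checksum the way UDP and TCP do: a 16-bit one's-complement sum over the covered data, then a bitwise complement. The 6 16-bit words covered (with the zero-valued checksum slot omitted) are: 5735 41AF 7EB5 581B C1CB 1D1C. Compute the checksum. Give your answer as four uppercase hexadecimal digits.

B162

One's-complement addition (fold any carry out of bit 15 back into bit 0):
  0x5735 + 0x41AF = 0x098E4
  0x98E4 + 0x7EB5 = 0x11799 → wrap carry → 0x179A
  0x179A + 0x581B = 0x06FB5
  0x6FB5 + 0xC1CB = 0x13180 → wrap carry → 0x3181
  0x3181 + 0x1D1C = 0x04E9D
One's-complement sum = 0x4E9D.
Checksum = ~0x4E9D & 0xFFFF = 0xB162.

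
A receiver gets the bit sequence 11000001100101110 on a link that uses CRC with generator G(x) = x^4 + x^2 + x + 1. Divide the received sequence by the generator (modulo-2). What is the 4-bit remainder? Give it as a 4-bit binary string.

Modulo-2 division of 11000001100101110 by 10111:
  pos 0: 11000 XOR 10111 = 01111
  pos 1: 11110 XOR 10111 = 01001
  pos 2: 10010 XOR 10111 = 00101
  pos 4: 10111 XOR 10111 = 00000
  pos 11: 10111 XOR 10111 = 00000
Remainder = 0000 (zero — the frame passes the CRC check).

0000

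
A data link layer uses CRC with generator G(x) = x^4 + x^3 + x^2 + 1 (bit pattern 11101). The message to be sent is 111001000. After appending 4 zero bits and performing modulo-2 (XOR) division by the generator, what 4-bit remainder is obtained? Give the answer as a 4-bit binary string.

0011

Append 4 zeros: 1110010000000. Divide by 11101 (XOR where the leading bit is 1):
  pos 0: 11100 XOR 11101 = 00001
  pos 4: 11000 XOR 11101 = 00101
  pos 6: 10100 XOR 11101 = 01001
  pos 7: 10010 XOR 11101 = 01111
  pos 8: 11110 XOR 11101 = 00011
Remainder (last 4 bits) = 0011. This is the CRC / FCS.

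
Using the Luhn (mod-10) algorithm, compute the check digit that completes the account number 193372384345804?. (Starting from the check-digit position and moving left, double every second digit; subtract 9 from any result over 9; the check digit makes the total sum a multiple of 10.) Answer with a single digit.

0

Partial digits right→left: 4 0 8 5 4 3 4 8 3 2 7 3 3 9 1
Double every second digit counting from the check-digit position (so the 1st, 3rd, 5th, ... of the partial from the right).
  doubled (with −9 where >9): 8 7 8 8 6 5 6 2 → sum 50
  kept as-is: 0 5 3 8 2 3 9 → sum 30
Total = 50 + 30 = 80.
Check digit = (10 − (80 mod 10)) mod 10 = 0.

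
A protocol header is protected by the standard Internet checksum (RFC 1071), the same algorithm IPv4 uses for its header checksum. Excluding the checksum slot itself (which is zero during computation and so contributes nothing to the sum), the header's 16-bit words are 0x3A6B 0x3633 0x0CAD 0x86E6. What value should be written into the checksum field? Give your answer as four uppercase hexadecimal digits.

FBCD

One's-complement addition (fold any carry out of bit 15 back into bit 0):
  0x3A6B + 0x3633 = 0x0709E
  0x709E + 0x0CAD = 0x07D4B
  0x7D4B + 0x86E6 = 0x10431 → wrap carry → 0x0432
One's-complement sum = 0x0432.
Checksum = ~0x0432 & 0xFFFF = 0xFBCD.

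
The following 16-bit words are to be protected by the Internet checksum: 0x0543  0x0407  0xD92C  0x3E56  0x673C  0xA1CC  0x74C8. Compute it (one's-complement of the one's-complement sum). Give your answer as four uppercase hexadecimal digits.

6161

One's-complement addition (fold any carry out of bit 15 back into bit 0):
  0x0543 + 0x0407 = 0x0094A
  0x094A + 0xD92C = 0x0E276
  0xE276 + 0x3E56 = 0x120CC → wrap carry → 0x20CD
  0x20CD + 0x673C = 0x08809
  0x8809 + 0xA1CC = 0x129D5 → wrap carry → 0x29D6
  0x29D6 + 0x74C8 = 0x09E9E
One's-complement sum = 0x9E9E.
Checksum = ~0x9E9E & 0xFFFF = 0x6161.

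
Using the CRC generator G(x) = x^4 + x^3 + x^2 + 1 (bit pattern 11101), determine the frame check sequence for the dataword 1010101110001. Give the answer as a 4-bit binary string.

Append 4 zeros: 10101011100010000. Divide by 11101 (XOR where the leading bit is 1):
  pos 0: 10101 XOR 11101 = 01000
  pos 1: 10000 XOR 11101 = 01101
  pos 2: 11011 XOR 11101 = 00110
  pos 4: 11011 XOR 11101 = 00110
  pos 6: 11000 XOR 11101 = 00101
  pos 8: 10101 XOR 11101 = 01000
  pos 9: 10000 XOR 11101 = 01101
  pos 10: 11010 XOR 11101 = 00111
  pos 12: 11100 XOR 11101 = 00001
Remainder (last 4 bits) = 0001. This is the CRC / FCS.

0001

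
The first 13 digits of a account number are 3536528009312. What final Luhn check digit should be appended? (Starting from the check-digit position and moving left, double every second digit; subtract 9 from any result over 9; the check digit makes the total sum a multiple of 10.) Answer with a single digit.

7

Partial digits right→left: 2 1 3 9 0 0 8 2 5 6 3 5 3
Double every second digit counting from the check-digit position (so the 1st, 3rd, 5th, ... of the partial from the right).
  doubled (with −9 where >9): 4 6 0 7 1 6 6 → sum 30
  kept as-is: 1 9 0 2 6 5 → sum 23
Total = 30 + 23 = 53.
Check digit = (10 − (53 mod 10)) mod 10 = 7.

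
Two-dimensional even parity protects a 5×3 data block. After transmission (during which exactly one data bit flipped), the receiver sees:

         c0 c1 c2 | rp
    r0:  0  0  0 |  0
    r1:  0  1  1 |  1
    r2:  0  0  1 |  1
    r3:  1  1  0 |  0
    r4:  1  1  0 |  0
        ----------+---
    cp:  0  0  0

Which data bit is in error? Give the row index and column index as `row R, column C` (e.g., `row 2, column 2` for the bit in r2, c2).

Recompute each row's even parity and compare to rp:
  r0: data parity 0, sent rp 0 → ok
  r1: data parity 0, sent rp 1 → mismatch
  r2: data parity 1, sent rp 1 → ok
  r3: data parity 0, sent rp 0 → ok
  r4: data parity 0, sent rp 0 → ok
Recompute each column's even parity and compare to cp:
  c0: data parity 0, sent cp 0 → ok
  c1: data parity 1, sent cp 0 → mismatch
  c2: data parity 0, sent cp 0 → ok
Exactly one row (r1) and one column (c1) fail → the flipped bit is at their intersection.

row 1, column 1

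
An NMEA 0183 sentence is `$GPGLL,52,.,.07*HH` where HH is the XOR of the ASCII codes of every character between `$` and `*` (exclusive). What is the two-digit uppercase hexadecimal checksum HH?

7C

XOR the ASCII codes of the payload characters:
  'G' = 0x47 → acc = 0x47
  'P' = 0x50 → acc = 0x17
  'G' = 0x47 → acc = 0x50
  'L' = 0x4C → acc = 0x1C
  'L' = 0x4C → acc = 0x50
  ',' = 0x2C → acc = 0x7C
  '5' = 0x35 → acc = 0x49
  '2' = 0x32 → acc = 0x7B
  ',' = 0x2C → acc = 0x57
  '.' = 0x2E → acc = 0x79
  ',' = 0x2C → acc = 0x55
  '.' = 0x2E → acc = 0x7B
  '0' = 0x30 → acc = 0x4B
  '7' = 0x37 → acc = 0x7C
Checksum = 0x7C.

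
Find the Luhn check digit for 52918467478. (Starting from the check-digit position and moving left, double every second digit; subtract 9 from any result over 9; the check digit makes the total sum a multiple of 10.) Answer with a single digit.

4

Partial digits right→left: 8 7 4 7 6 4 8 1 9 2 5
Double every second digit counting from the check-digit position (so the 1st, 3rd, 5th, ... of the partial from the right).
  doubled (with −9 where >9): 7 8 3 7 9 1 → sum 35
  kept as-is: 7 7 4 1 2 → sum 21
Total = 35 + 21 = 56.
Check digit = (10 − (56 mod 10)) mod 10 = 4.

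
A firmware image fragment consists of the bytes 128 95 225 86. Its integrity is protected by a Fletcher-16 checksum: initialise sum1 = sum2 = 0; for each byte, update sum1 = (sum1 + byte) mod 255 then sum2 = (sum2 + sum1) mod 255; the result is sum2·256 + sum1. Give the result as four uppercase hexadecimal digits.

3A18

Running sums (mod 255):
  after byte 0 (128): sum1=128, sum2=128
  after byte 1 (95): sum1=223, sum2=96
  after byte 2 (225): sum1=193, sum2=34
  after byte 3 (86): sum1=24, sum2=58
Checksum = sum2·256 + sum1 = 58·256 + 24 = 14872 = 0x3A18.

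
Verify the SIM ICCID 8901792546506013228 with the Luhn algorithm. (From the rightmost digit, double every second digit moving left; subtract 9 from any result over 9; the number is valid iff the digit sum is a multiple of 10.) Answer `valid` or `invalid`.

From the right, keep odd positions and double even positions (subtract 9 from any doubled value over 9):
  doubled (positions 2,4,...): 4 6 0 0 3 1 9 2 9 → sum 34
  kept (positions 1,3,...): 8 2 1 6 5 4 2 7 0 8 → sum 43
Total = 77.
77 mod 10 = 7, so the number is invalid.

invalid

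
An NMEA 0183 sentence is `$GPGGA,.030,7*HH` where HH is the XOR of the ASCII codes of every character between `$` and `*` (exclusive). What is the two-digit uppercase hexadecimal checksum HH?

XOR the ASCII codes of the payload characters:
  'G' = 0x47 → acc = 0x47
  'P' = 0x50 → acc = 0x17
  'G' = 0x47 → acc = 0x50
  'G' = 0x47 → acc = 0x17
  'A' = 0x41 → acc = 0x56
  ',' = 0x2C → acc = 0x7A
  '.' = 0x2E → acc = 0x54
  '0' = 0x30 → acc = 0x64
  '3' = 0x33 → acc = 0x57
  '0' = 0x30 → acc = 0x67
  ',' = 0x2C → acc = 0x4B
  '7' = 0x37 → acc = 0x7C
Checksum = 0x7C.

7C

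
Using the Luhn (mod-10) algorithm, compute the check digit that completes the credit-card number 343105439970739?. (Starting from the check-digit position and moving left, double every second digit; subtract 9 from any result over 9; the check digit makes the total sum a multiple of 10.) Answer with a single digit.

Partial digits right→left: 9 3 7 0 7 9 9 3 4 5 0 1 3 4 3
Double every second digit counting from the check-digit position (so the 1st, 3rd, 5th, ... of the partial from the right).
  doubled (with −9 where >9): 9 5 5 9 8 0 6 6 → sum 48
  kept as-is: 3 0 9 3 5 1 4 → sum 25
Total = 48 + 25 = 73.
Check digit = (10 − (73 mod 10)) mod 10 = 7.

7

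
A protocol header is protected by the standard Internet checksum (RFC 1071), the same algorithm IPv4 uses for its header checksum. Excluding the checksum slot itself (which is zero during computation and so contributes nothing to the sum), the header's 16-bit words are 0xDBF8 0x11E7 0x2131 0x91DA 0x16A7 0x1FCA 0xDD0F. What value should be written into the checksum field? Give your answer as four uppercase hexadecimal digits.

4B93

One's-complement addition (fold any carry out of bit 15 back into bit 0):
  0xDBF8 + 0x11E7 = 0x0EDDF
  0xEDDF + 0x2131 = 0x10F10 → wrap carry → 0x0F11
  0x0F11 + 0x91DA = 0x0A0EB
  0xA0EB + 0x16A7 = 0x0B792
  0xB792 + 0x1FCA = 0x0D75C
  0xD75C + 0xDD0F = 0x1B46B → wrap carry → 0xB46C
One's-complement sum = 0xB46C.
Checksum = ~0xB46C & 0xFFFF = 0x4B93.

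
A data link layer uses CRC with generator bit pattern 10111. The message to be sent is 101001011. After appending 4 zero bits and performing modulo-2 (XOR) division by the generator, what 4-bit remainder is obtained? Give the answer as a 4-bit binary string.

1110

Append 4 zeros: 1010010110000. Divide by 10111 (XOR where the leading bit is 1):
  pos 0: 10100 XOR 10111 = 00011
  pos 3: 11101 XOR 10111 = 01010
  pos 4: 10101 XOR 10111 = 00010
  pos 7: 10000 XOR 10111 = 00111
Remainder (last 4 bits) = 1110. This is the CRC / FCS.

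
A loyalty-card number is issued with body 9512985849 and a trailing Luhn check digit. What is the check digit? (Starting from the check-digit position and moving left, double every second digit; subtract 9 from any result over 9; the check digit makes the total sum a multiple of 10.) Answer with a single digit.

Partial digits right→left: 9 4 8 5 8 9 2 1 5 9
Double every second digit counting from the check-digit position (so the 1st, 3rd, 5th, ... of the partial from the right).
  doubled (with −9 where >9): 9 7 7 4 1 → sum 28
  kept as-is: 4 5 9 1 9 → sum 28
Total = 28 + 28 = 56.
Check digit = (10 − (56 mod 10)) mod 10 = 4.

4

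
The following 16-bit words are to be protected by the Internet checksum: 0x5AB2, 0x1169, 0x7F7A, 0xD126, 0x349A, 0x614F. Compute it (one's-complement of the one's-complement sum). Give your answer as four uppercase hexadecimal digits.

One's-complement addition (fold any carry out of bit 15 back into bit 0):
  0x5AB2 + 0x1169 = 0x06C1B
  0x6C1B + 0x7F7A = 0x0EB95
  0xEB95 + 0xD126 = 0x1BCBB → wrap carry → 0xBCBC
  0xBCBC + 0x349A = 0x0F156
  0xF156 + 0x614F = 0x152A5 → wrap carry → 0x52A6
One's-complement sum = 0x52A6.
Checksum = ~0x52A6 & 0xFFFF = 0xAD59.

AD59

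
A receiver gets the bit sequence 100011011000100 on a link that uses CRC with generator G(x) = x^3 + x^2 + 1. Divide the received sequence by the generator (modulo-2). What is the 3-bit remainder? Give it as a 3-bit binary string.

011

Modulo-2 division of 100011011000100 by 1101:
  pos 0: 1000 XOR 1101 = 0101
  pos 1: 1011 XOR 1101 = 0110
  pos 2: 1101 XOR 1101 = 0000
  pos 7: 1100 XOR 1101 = 0001
  pos 10: 1010 XOR 1101 = 0111
  pos 11: 1110 XOR 1101 = 0011
Remainder = 011 (nonzero — an error is detected).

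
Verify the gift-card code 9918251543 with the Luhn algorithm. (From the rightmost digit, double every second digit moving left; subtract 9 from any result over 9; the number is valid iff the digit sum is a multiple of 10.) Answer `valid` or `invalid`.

invalid

From the right, keep odd positions and double even positions (subtract 9 from any doubled value over 9):
  doubled (positions 2,4,...): 8 2 4 2 9 → sum 25
  kept (positions 1,3,...): 3 5 5 8 9 → sum 30
Total = 55.
55 mod 10 = 5, so the number is invalid.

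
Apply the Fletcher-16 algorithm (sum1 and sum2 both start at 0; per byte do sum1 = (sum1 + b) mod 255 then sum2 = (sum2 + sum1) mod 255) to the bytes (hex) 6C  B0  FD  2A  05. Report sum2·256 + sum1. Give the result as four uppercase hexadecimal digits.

Running sums (mod 255):
  after byte 0 (6C): sum1=108, sum2=108
  after byte 1 (B0): sum1=29, sum2=137
  after byte 2 (FD): sum1=27, sum2=164
  after byte 3 (2A): sum1=69, sum2=233
  after byte 4 (05): sum1=74, sum2=52
Checksum = sum2·256 + sum1 = 52·256 + 74 = 13386 = 0x344A.

344A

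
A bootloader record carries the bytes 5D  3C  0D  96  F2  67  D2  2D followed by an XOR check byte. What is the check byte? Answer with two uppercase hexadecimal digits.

XOR the bytes together:
  start with 0x5D
  0x5D ⊕ 0x3C = 0x61
  0x61 ⊕ 0x0D = 0x6C
  0x6C ⊕ 0x96 = 0xFA
  0xFA ⊕ 0xF2 = 0x08
  0x08 ⊕ 0x67 = 0x6F
  0x6F ⊕ 0xD2 = 0xBD
  0xBD ⊕ 0x2D = 0x90

90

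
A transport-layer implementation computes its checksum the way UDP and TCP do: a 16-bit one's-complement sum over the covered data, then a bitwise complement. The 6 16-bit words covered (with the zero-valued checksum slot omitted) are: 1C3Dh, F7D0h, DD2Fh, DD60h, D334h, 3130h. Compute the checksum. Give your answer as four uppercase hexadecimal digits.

2CFC

One's-complement addition (fold any carry out of bit 15 back into bit 0):
  0x1C3D + 0xF7D0 = 0x1140D → wrap carry → 0x140E
  0x140E + 0xDD2F = 0x0F13D
  0xF13D + 0xDD60 = 0x1CE9D → wrap carry → 0xCE9E
  0xCE9E + 0xD334 = 0x1A1D2 → wrap carry → 0xA1D3
  0xA1D3 + 0x3130 = 0x0D303
One's-complement sum = 0xD303.
Checksum = ~0xD303 & 0xFFFF = 0x2CFC.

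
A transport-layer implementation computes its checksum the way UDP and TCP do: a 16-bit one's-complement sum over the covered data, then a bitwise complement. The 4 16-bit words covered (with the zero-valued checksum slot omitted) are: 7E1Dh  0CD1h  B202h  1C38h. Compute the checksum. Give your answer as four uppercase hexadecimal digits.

One's-complement addition (fold any carry out of bit 15 back into bit 0):
  0x7E1D + 0x0CD1 = 0x08AEE
  0x8AEE + 0xB202 = 0x13CF0 → wrap carry → 0x3CF1
  0x3CF1 + 0x1C38 = 0x05929
One's-complement sum = 0x5929.
Checksum = ~0x5929 & 0xFFFF = 0xA6D6.

A6D6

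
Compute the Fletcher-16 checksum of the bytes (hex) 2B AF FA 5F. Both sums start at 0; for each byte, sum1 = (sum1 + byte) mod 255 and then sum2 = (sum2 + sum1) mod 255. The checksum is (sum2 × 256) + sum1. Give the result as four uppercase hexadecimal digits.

1135

Running sums (mod 255):
  after byte 0 (2B): sum1=43, sum2=43
  after byte 1 (AF): sum1=218, sum2=6
  after byte 2 (FA): sum1=213, sum2=219
  after byte 3 (5F): sum1=53, sum2=17
Checksum = sum2·256 + sum1 = 17·256 + 53 = 4405 = 0x1135.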